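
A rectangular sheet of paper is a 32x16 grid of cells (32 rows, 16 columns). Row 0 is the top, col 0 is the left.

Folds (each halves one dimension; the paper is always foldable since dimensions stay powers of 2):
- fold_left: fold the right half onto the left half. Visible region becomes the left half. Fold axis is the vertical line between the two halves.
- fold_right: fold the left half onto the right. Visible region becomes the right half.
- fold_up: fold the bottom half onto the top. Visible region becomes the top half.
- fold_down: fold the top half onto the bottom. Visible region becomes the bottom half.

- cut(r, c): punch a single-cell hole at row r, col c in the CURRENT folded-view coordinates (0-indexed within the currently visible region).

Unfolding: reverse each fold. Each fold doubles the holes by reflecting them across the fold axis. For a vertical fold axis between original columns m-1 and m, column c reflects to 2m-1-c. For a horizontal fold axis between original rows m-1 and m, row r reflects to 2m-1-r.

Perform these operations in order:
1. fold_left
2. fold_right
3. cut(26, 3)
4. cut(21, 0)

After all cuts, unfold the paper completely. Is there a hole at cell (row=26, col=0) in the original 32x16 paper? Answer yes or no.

Answer: yes

Derivation:
Op 1 fold_left: fold axis v@8; visible region now rows[0,32) x cols[0,8) = 32x8
Op 2 fold_right: fold axis v@4; visible region now rows[0,32) x cols[4,8) = 32x4
Op 3 cut(26, 3): punch at orig (26,7); cuts so far [(26, 7)]; region rows[0,32) x cols[4,8) = 32x4
Op 4 cut(21, 0): punch at orig (21,4); cuts so far [(21, 4), (26, 7)]; region rows[0,32) x cols[4,8) = 32x4
Unfold 1 (reflect across v@4): 4 holes -> [(21, 3), (21, 4), (26, 0), (26, 7)]
Unfold 2 (reflect across v@8): 8 holes -> [(21, 3), (21, 4), (21, 11), (21, 12), (26, 0), (26, 7), (26, 8), (26, 15)]
Holes: [(21, 3), (21, 4), (21, 11), (21, 12), (26, 0), (26, 7), (26, 8), (26, 15)]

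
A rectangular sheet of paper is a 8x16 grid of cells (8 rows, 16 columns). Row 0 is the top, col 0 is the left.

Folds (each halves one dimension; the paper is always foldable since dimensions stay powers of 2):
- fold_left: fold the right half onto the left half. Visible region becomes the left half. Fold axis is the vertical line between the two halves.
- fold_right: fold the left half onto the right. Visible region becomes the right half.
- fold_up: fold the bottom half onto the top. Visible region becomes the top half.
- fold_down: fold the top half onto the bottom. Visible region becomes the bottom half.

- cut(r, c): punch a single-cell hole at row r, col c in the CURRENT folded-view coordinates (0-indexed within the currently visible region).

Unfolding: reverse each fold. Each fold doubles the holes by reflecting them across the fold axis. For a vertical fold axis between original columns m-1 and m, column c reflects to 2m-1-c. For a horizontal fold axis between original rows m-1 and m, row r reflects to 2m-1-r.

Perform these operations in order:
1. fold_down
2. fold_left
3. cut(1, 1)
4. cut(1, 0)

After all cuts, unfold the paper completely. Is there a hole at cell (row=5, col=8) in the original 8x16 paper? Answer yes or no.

Op 1 fold_down: fold axis h@4; visible region now rows[4,8) x cols[0,16) = 4x16
Op 2 fold_left: fold axis v@8; visible region now rows[4,8) x cols[0,8) = 4x8
Op 3 cut(1, 1): punch at orig (5,1); cuts so far [(5, 1)]; region rows[4,8) x cols[0,8) = 4x8
Op 4 cut(1, 0): punch at orig (5,0); cuts so far [(5, 0), (5, 1)]; region rows[4,8) x cols[0,8) = 4x8
Unfold 1 (reflect across v@8): 4 holes -> [(5, 0), (5, 1), (5, 14), (5, 15)]
Unfold 2 (reflect across h@4): 8 holes -> [(2, 0), (2, 1), (2, 14), (2, 15), (5, 0), (5, 1), (5, 14), (5, 15)]
Holes: [(2, 0), (2, 1), (2, 14), (2, 15), (5, 0), (5, 1), (5, 14), (5, 15)]

Answer: no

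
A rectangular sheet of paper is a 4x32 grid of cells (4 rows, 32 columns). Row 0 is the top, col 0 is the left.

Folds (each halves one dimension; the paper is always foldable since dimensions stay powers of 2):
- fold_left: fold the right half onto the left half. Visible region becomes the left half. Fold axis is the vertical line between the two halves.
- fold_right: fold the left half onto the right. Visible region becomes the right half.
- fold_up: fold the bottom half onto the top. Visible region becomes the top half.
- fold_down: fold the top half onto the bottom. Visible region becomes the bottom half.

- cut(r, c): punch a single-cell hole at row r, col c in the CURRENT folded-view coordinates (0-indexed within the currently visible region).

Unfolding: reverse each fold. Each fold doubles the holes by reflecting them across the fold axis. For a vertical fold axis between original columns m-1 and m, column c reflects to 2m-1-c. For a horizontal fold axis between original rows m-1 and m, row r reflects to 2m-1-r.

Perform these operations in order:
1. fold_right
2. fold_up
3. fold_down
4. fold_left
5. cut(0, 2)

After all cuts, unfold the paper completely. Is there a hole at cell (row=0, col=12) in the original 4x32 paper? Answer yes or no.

Op 1 fold_right: fold axis v@16; visible region now rows[0,4) x cols[16,32) = 4x16
Op 2 fold_up: fold axis h@2; visible region now rows[0,2) x cols[16,32) = 2x16
Op 3 fold_down: fold axis h@1; visible region now rows[1,2) x cols[16,32) = 1x16
Op 4 fold_left: fold axis v@24; visible region now rows[1,2) x cols[16,24) = 1x8
Op 5 cut(0, 2): punch at orig (1,18); cuts so far [(1, 18)]; region rows[1,2) x cols[16,24) = 1x8
Unfold 1 (reflect across v@24): 2 holes -> [(1, 18), (1, 29)]
Unfold 2 (reflect across h@1): 4 holes -> [(0, 18), (0, 29), (1, 18), (1, 29)]
Unfold 3 (reflect across h@2): 8 holes -> [(0, 18), (0, 29), (1, 18), (1, 29), (2, 18), (2, 29), (3, 18), (3, 29)]
Unfold 4 (reflect across v@16): 16 holes -> [(0, 2), (0, 13), (0, 18), (0, 29), (1, 2), (1, 13), (1, 18), (1, 29), (2, 2), (2, 13), (2, 18), (2, 29), (3, 2), (3, 13), (3, 18), (3, 29)]
Holes: [(0, 2), (0, 13), (0, 18), (0, 29), (1, 2), (1, 13), (1, 18), (1, 29), (2, 2), (2, 13), (2, 18), (2, 29), (3, 2), (3, 13), (3, 18), (3, 29)]

Answer: no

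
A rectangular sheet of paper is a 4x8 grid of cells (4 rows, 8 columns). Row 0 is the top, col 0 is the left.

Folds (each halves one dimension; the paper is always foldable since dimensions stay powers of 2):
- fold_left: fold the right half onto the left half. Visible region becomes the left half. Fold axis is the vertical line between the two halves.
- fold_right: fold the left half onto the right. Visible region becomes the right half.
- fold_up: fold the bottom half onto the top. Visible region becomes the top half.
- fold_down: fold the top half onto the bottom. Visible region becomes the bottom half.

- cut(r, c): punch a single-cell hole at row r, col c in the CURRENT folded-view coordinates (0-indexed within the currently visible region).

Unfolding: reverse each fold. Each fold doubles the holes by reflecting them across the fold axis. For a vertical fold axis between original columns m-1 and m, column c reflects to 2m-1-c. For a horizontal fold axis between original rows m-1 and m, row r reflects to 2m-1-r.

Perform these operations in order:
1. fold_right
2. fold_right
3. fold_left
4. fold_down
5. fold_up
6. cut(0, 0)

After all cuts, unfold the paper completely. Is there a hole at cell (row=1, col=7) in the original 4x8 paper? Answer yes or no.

Answer: yes

Derivation:
Op 1 fold_right: fold axis v@4; visible region now rows[0,4) x cols[4,8) = 4x4
Op 2 fold_right: fold axis v@6; visible region now rows[0,4) x cols[6,8) = 4x2
Op 3 fold_left: fold axis v@7; visible region now rows[0,4) x cols[6,7) = 4x1
Op 4 fold_down: fold axis h@2; visible region now rows[2,4) x cols[6,7) = 2x1
Op 5 fold_up: fold axis h@3; visible region now rows[2,3) x cols[6,7) = 1x1
Op 6 cut(0, 0): punch at orig (2,6); cuts so far [(2, 6)]; region rows[2,3) x cols[6,7) = 1x1
Unfold 1 (reflect across h@3): 2 holes -> [(2, 6), (3, 6)]
Unfold 2 (reflect across h@2): 4 holes -> [(0, 6), (1, 6), (2, 6), (3, 6)]
Unfold 3 (reflect across v@7): 8 holes -> [(0, 6), (0, 7), (1, 6), (1, 7), (2, 6), (2, 7), (3, 6), (3, 7)]
Unfold 4 (reflect across v@6): 16 holes -> [(0, 4), (0, 5), (0, 6), (0, 7), (1, 4), (1, 5), (1, 6), (1, 7), (2, 4), (2, 5), (2, 6), (2, 7), (3, 4), (3, 5), (3, 6), (3, 7)]
Unfold 5 (reflect across v@4): 32 holes -> [(0, 0), (0, 1), (0, 2), (0, 3), (0, 4), (0, 5), (0, 6), (0, 7), (1, 0), (1, 1), (1, 2), (1, 3), (1, 4), (1, 5), (1, 6), (1, 7), (2, 0), (2, 1), (2, 2), (2, 3), (2, 4), (2, 5), (2, 6), (2, 7), (3, 0), (3, 1), (3, 2), (3, 3), (3, 4), (3, 5), (3, 6), (3, 7)]
Holes: [(0, 0), (0, 1), (0, 2), (0, 3), (0, 4), (0, 5), (0, 6), (0, 7), (1, 0), (1, 1), (1, 2), (1, 3), (1, 4), (1, 5), (1, 6), (1, 7), (2, 0), (2, 1), (2, 2), (2, 3), (2, 4), (2, 5), (2, 6), (2, 7), (3, 0), (3, 1), (3, 2), (3, 3), (3, 4), (3, 5), (3, 6), (3, 7)]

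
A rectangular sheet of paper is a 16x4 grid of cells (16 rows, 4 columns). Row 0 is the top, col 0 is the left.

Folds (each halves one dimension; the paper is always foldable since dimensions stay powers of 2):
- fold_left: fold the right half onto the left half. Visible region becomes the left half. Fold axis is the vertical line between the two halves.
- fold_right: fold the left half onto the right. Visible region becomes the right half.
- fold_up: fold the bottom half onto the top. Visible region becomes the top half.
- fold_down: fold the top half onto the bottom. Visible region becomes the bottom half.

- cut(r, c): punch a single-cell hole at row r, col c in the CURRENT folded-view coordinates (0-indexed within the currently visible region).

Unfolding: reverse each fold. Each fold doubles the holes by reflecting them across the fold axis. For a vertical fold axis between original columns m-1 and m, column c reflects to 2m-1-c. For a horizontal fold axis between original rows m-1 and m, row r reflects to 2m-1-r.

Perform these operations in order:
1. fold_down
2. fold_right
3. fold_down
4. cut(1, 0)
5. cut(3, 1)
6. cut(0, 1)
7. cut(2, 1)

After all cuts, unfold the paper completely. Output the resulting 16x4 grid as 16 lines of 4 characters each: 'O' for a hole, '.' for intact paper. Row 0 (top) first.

Op 1 fold_down: fold axis h@8; visible region now rows[8,16) x cols[0,4) = 8x4
Op 2 fold_right: fold axis v@2; visible region now rows[8,16) x cols[2,4) = 8x2
Op 3 fold_down: fold axis h@12; visible region now rows[12,16) x cols[2,4) = 4x2
Op 4 cut(1, 0): punch at orig (13,2); cuts so far [(13, 2)]; region rows[12,16) x cols[2,4) = 4x2
Op 5 cut(3, 1): punch at orig (15,3); cuts so far [(13, 2), (15, 3)]; region rows[12,16) x cols[2,4) = 4x2
Op 6 cut(0, 1): punch at orig (12,3); cuts so far [(12, 3), (13, 2), (15, 3)]; region rows[12,16) x cols[2,4) = 4x2
Op 7 cut(2, 1): punch at orig (14,3); cuts so far [(12, 3), (13, 2), (14, 3), (15, 3)]; region rows[12,16) x cols[2,4) = 4x2
Unfold 1 (reflect across h@12): 8 holes -> [(8, 3), (9, 3), (10, 2), (11, 3), (12, 3), (13, 2), (14, 3), (15, 3)]
Unfold 2 (reflect across v@2): 16 holes -> [(8, 0), (8, 3), (9, 0), (9, 3), (10, 1), (10, 2), (11, 0), (11, 3), (12, 0), (12, 3), (13, 1), (13, 2), (14, 0), (14, 3), (15, 0), (15, 3)]
Unfold 3 (reflect across h@8): 32 holes -> [(0, 0), (0, 3), (1, 0), (1, 3), (2, 1), (2, 2), (3, 0), (3, 3), (4, 0), (4, 3), (5, 1), (5, 2), (6, 0), (6, 3), (7, 0), (7, 3), (8, 0), (8, 3), (9, 0), (9, 3), (10, 1), (10, 2), (11, 0), (11, 3), (12, 0), (12, 3), (13, 1), (13, 2), (14, 0), (14, 3), (15, 0), (15, 3)]

Answer: O..O
O..O
.OO.
O..O
O..O
.OO.
O..O
O..O
O..O
O..O
.OO.
O..O
O..O
.OO.
O..O
O..O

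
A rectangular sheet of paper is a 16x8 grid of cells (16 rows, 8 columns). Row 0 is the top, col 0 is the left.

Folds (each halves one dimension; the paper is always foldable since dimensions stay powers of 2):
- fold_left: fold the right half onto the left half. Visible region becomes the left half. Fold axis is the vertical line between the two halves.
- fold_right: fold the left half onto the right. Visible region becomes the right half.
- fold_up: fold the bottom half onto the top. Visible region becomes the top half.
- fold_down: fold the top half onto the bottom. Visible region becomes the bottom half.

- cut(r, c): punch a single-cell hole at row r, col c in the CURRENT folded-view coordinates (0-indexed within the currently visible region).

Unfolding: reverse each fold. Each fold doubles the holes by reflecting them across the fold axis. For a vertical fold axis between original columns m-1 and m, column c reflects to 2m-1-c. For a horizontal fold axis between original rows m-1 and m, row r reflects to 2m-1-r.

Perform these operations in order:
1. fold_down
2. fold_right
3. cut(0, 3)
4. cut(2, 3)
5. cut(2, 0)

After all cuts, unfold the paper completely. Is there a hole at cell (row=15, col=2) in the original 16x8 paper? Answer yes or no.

Op 1 fold_down: fold axis h@8; visible region now rows[8,16) x cols[0,8) = 8x8
Op 2 fold_right: fold axis v@4; visible region now rows[8,16) x cols[4,8) = 8x4
Op 3 cut(0, 3): punch at orig (8,7); cuts so far [(8, 7)]; region rows[8,16) x cols[4,8) = 8x4
Op 4 cut(2, 3): punch at orig (10,7); cuts so far [(8, 7), (10, 7)]; region rows[8,16) x cols[4,8) = 8x4
Op 5 cut(2, 0): punch at orig (10,4); cuts so far [(8, 7), (10, 4), (10, 7)]; region rows[8,16) x cols[4,8) = 8x4
Unfold 1 (reflect across v@4): 6 holes -> [(8, 0), (8, 7), (10, 0), (10, 3), (10, 4), (10, 7)]
Unfold 2 (reflect across h@8): 12 holes -> [(5, 0), (5, 3), (5, 4), (5, 7), (7, 0), (7, 7), (8, 0), (8, 7), (10, 0), (10, 3), (10, 4), (10, 7)]
Holes: [(5, 0), (5, 3), (5, 4), (5, 7), (7, 0), (7, 7), (8, 0), (8, 7), (10, 0), (10, 3), (10, 4), (10, 7)]

Answer: no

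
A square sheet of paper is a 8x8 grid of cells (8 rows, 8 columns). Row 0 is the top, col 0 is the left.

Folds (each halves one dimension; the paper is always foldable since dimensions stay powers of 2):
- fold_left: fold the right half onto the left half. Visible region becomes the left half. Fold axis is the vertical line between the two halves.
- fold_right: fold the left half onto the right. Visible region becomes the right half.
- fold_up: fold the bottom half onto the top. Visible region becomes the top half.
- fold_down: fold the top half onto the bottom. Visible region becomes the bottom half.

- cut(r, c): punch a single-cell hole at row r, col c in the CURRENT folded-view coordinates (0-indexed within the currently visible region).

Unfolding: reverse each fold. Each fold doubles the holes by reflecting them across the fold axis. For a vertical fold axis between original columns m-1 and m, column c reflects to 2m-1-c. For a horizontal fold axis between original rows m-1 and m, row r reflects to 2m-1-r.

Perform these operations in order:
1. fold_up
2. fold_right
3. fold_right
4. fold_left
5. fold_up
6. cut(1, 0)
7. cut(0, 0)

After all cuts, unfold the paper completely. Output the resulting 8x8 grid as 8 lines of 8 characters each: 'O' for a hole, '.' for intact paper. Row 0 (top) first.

Op 1 fold_up: fold axis h@4; visible region now rows[0,4) x cols[0,8) = 4x8
Op 2 fold_right: fold axis v@4; visible region now rows[0,4) x cols[4,8) = 4x4
Op 3 fold_right: fold axis v@6; visible region now rows[0,4) x cols[6,8) = 4x2
Op 4 fold_left: fold axis v@7; visible region now rows[0,4) x cols[6,7) = 4x1
Op 5 fold_up: fold axis h@2; visible region now rows[0,2) x cols[6,7) = 2x1
Op 6 cut(1, 0): punch at orig (1,6); cuts so far [(1, 6)]; region rows[0,2) x cols[6,7) = 2x1
Op 7 cut(0, 0): punch at orig (0,6); cuts so far [(0, 6), (1, 6)]; region rows[0,2) x cols[6,7) = 2x1
Unfold 1 (reflect across h@2): 4 holes -> [(0, 6), (1, 6), (2, 6), (3, 6)]
Unfold 2 (reflect across v@7): 8 holes -> [(0, 6), (0, 7), (1, 6), (1, 7), (2, 6), (2, 7), (3, 6), (3, 7)]
Unfold 3 (reflect across v@6): 16 holes -> [(0, 4), (0, 5), (0, 6), (0, 7), (1, 4), (1, 5), (1, 6), (1, 7), (2, 4), (2, 5), (2, 6), (2, 7), (3, 4), (3, 5), (3, 6), (3, 7)]
Unfold 4 (reflect across v@4): 32 holes -> [(0, 0), (0, 1), (0, 2), (0, 3), (0, 4), (0, 5), (0, 6), (0, 7), (1, 0), (1, 1), (1, 2), (1, 3), (1, 4), (1, 5), (1, 6), (1, 7), (2, 0), (2, 1), (2, 2), (2, 3), (2, 4), (2, 5), (2, 6), (2, 7), (3, 0), (3, 1), (3, 2), (3, 3), (3, 4), (3, 5), (3, 6), (3, 7)]
Unfold 5 (reflect across h@4): 64 holes -> [(0, 0), (0, 1), (0, 2), (0, 3), (0, 4), (0, 5), (0, 6), (0, 7), (1, 0), (1, 1), (1, 2), (1, 3), (1, 4), (1, 5), (1, 6), (1, 7), (2, 0), (2, 1), (2, 2), (2, 3), (2, 4), (2, 5), (2, 6), (2, 7), (3, 0), (3, 1), (3, 2), (3, 3), (3, 4), (3, 5), (3, 6), (3, 7), (4, 0), (4, 1), (4, 2), (4, 3), (4, 4), (4, 5), (4, 6), (4, 7), (5, 0), (5, 1), (5, 2), (5, 3), (5, 4), (5, 5), (5, 6), (5, 7), (6, 0), (6, 1), (6, 2), (6, 3), (6, 4), (6, 5), (6, 6), (6, 7), (7, 0), (7, 1), (7, 2), (7, 3), (7, 4), (7, 5), (7, 6), (7, 7)]

Answer: OOOOOOOO
OOOOOOOO
OOOOOOOO
OOOOOOOO
OOOOOOOO
OOOOOOOO
OOOOOOOO
OOOOOOOO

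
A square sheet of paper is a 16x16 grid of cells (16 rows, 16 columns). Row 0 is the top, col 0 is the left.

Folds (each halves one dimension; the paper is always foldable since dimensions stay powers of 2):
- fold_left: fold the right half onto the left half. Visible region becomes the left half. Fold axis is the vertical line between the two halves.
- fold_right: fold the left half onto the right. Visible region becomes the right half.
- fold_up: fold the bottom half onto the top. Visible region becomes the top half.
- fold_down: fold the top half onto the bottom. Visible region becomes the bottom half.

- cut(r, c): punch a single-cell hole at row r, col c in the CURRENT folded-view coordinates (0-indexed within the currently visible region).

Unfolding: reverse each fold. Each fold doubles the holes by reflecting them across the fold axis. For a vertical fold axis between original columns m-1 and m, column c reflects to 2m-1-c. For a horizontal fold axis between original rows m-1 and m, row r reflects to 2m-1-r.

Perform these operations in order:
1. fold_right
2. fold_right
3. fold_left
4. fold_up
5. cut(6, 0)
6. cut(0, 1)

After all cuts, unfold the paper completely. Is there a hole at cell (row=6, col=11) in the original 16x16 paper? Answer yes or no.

Op 1 fold_right: fold axis v@8; visible region now rows[0,16) x cols[8,16) = 16x8
Op 2 fold_right: fold axis v@12; visible region now rows[0,16) x cols[12,16) = 16x4
Op 3 fold_left: fold axis v@14; visible region now rows[0,16) x cols[12,14) = 16x2
Op 4 fold_up: fold axis h@8; visible region now rows[0,8) x cols[12,14) = 8x2
Op 5 cut(6, 0): punch at orig (6,12); cuts so far [(6, 12)]; region rows[0,8) x cols[12,14) = 8x2
Op 6 cut(0, 1): punch at orig (0,13); cuts so far [(0, 13), (6, 12)]; region rows[0,8) x cols[12,14) = 8x2
Unfold 1 (reflect across h@8): 4 holes -> [(0, 13), (6, 12), (9, 12), (15, 13)]
Unfold 2 (reflect across v@14): 8 holes -> [(0, 13), (0, 14), (6, 12), (6, 15), (9, 12), (9, 15), (15, 13), (15, 14)]
Unfold 3 (reflect across v@12): 16 holes -> [(0, 9), (0, 10), (0, 13), (0, 14), (6, 8), (6, 11), (6, 12), (6, 15), (9, 8), (9, 11), (9, 12), (9, 15), (15, 9), (15, 10), (15, 13), (15, 14)]
Unfold 4 (reflect across v@8): 32 holes -> [(0, 1), (0, 2), (0, 5), (0, 6), (0, 9), (0, 10), (0, 13), (0, 14), (6, 0), (6, 3), (6, 4), (6, 7), (6, 8), (6, 11), (6, 12), (6, 15), (9, 0), (9, 3), (9, 4), (9, 7), (9, 8), (9, 11), (9, 12), (9, 15), (15, 1), (15, 2), (15, 5), (15, 6), (15, 9), (15, 10), (15, 13), (15, 14)]
Holes: [(0, 1), (0, 2), (0, 5), (0, 6), (0, 9), (0, 10), (0, 13), (0, 14), (6, 0), (6, 3), (6, 4), (6, 7), (6, 8), (6, 11), (6, 12), (6, 15), (9, 0), (9, 3), (9, 4), (9, 7), (9, 8), (9, 11), (9, 12), (9, 15), (15, 1), (15, 2), (15, 5), (15, 6), (15, 9), (15, 10), (15, 13), (15, 14)]

Answer: yes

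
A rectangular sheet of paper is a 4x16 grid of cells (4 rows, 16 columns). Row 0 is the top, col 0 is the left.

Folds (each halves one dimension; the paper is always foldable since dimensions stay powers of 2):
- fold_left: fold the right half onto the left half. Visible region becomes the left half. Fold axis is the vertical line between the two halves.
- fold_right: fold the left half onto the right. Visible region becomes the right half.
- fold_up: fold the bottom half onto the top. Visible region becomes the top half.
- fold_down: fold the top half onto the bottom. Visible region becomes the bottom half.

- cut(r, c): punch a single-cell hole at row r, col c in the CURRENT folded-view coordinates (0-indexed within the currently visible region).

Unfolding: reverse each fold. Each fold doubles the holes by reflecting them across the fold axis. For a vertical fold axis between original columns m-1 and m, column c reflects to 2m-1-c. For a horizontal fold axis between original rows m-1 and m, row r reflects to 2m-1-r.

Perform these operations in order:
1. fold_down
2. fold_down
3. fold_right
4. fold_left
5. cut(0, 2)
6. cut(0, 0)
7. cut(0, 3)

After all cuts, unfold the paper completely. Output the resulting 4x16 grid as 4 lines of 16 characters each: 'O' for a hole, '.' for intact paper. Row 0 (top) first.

Op 1 fold_down: fold axis h@2; visible region now rows[2,4) x cols[0,16) = 2x16
Op 2 fold_down: fold axis h@3; visible region now rows[3,4) x cols[0,16) = 1x16
Op 3 fold_right: fold axis v@8; visible region now rows[3,4) x cols[8,16) = 1x8
Op 4 fold_left: fold axis v@12; visible region now rows[3,4) x cols[8,12) = 1x4
Op 5 cut(0, 2): punch at orig (3,10); cuts so far [(3, 10)]; region rows[3,4) x cols[8,12) = 1x4
Op 6 cut(0, 0): punch at orig (3,8); cuts so far [(3, 8), (3, 10)]; region rows[3,4) x cols[8,12) = 1x4
Op 7 cut(0, 3): punch at orig (3,11); cuts so far [(3, 8), (3, 10), (3, 11)]; region rows[3,4) x cols[8,12) = 1x4
Unfold 1 (reflect across v@12): 6 holes -> [(3, 8), (3, 10), (3, 11), (3, 12), (3, 13), (3, 15)]
Unfold 2 (reflect across v@8): 12 holes -> [(3, 0), (3, 2), (3, 3), (3, 4), (3, 5), (3, 7), (3, 8), (3, 10), (3, 11), (3, 12), (3, 13), (3, 15)]
Unfold 3 (reflect across h@3): 24 holes -> [(2, 0), (2, 2), (2, 3), (2, 4), (2, 5), (2, 7), (2, 8), (2, 10), (2, 11), (2, 12), (2, 13), (2, 15), (3, 0), (3, 2), (3, 3), (3, 4), (3, 5), (3, 7), (3, 8), (3, 10), (3, 11), (3, 12), (3, 13), (3, 15)]
Unfold 4 (reflect across h@2): 48 holes -> [(0, 0), (0, 2), (0, 3), (0, 4), (0, 5), (0, 7), (0, 8), (0, 10), (0, 11), (0, 12), (0, 13), (0, 15), (1, 0), (1, 2), (1, 3), (1, 4), (1, 5), (1, 7), (1, 8), (1, 10), (1, 11), (1, 12), (1, 13), (1, 15), (2, 0), (2, 2), (2, 3), (2, 4), (2, 5), (2, 7), (2, 8), (2, 10), (2, 11), (2, 12), (2, 13), (2, 15), (3, 0), (3, 2), (3, 3), (3, 4), (3, 5), (3, 7), (3, 8), (3, 10), (3, 11), (3, 12), (3, 13), (3, 15)]

Answer: O.OOOO.OO.OOOO.O
O.OOOO.OO.OOOO.O
O.OOOO.OO.OOOO.O
O.OOOO.OO.OOOO.O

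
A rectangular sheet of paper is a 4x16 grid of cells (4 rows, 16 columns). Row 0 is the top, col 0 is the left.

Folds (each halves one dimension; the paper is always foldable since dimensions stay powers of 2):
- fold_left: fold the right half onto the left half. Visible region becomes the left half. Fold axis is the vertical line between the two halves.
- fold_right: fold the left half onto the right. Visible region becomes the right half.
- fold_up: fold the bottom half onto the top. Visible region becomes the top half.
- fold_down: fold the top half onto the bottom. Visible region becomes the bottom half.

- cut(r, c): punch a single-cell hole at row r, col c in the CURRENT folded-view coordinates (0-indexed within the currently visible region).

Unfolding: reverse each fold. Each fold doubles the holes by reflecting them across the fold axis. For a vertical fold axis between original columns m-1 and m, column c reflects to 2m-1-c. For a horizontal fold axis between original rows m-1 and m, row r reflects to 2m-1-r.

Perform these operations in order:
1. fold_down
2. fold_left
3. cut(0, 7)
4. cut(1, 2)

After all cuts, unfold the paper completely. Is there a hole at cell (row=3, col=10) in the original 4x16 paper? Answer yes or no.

Answer: no

Derivation:
Op 1 fold_down: fold axis h@2; visible region now rows[2,4) x cols[0,16) = 2x16
Op 2 fold_left: fold axis v@8; visible region now rows[2,4) x cols[0,8) = 2x8
Op 3 cut(0, 7): punch at orig (2,7); cuts so far [(2, 7)]; region rows[2,4) x cols[0,8) = 2x8
Op 4 cut(1, 2): punch at orig (3,2); cuts so far [(2, 7), (3, 2)]; region rows[2,4) x cols[0,8) = 2x8
Unfold 1 (reflect across v@8): 4 holes -> [(2, 7), (2, 8), (3, 2), (3, 13)]
Unfold 2 (reflect across h@2): 8 holes -> [(0, 2), (0, 13), (1, 7), (1, 8), (2, 7), (2, 8), (3, 2), (3, 13)]
Holes: [(0, 2), (0, 13), (1, 7), (1, 8), (2, 7), (2, 8), (3, 2), (3, 13)]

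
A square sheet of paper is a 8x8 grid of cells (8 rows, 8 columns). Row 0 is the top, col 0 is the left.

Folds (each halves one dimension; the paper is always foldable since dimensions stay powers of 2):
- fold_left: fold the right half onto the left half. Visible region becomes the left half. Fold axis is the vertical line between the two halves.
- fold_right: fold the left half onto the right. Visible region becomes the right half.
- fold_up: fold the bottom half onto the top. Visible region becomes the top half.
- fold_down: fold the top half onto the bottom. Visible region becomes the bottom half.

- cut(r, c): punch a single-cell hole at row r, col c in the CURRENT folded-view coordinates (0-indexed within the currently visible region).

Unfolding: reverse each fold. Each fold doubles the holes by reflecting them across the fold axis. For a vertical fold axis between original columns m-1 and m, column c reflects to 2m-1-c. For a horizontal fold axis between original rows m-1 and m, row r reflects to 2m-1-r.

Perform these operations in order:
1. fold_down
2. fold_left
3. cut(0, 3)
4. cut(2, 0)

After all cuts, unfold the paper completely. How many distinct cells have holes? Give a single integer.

Answer: 8

Derivation:
Op 1 fold_down: fold axis h@4; visible region now rows[4,8) x cols[0,8) = 4x8
Op 2 fold_left: fold axis v@4; visible region now rows[4,8) x cols[0,4) = 4x4
Op 3 cut(0, 3): punch at orig (4,3); cuts so far [(4, 3)]; region rows[4,8) x cols[0,4) = 4x4
Op 4 cut(2, 0): punch at orig (6,0); cuts so far [(4, 3), (6, 0)]; region rows[4,8) x cols[0,4) = 4x4
Unfold 1 (reflect across v@4): 4 holes -> [(4, 3), (4, 4), (6, 0), (6, 7)]
Unfold 2 (reflect across h@4): 8 holes -> [(1, 0), (1, 7), (3, 3), (3, 4), (4, 3), (4, 4), (6, 0), (6, 7)]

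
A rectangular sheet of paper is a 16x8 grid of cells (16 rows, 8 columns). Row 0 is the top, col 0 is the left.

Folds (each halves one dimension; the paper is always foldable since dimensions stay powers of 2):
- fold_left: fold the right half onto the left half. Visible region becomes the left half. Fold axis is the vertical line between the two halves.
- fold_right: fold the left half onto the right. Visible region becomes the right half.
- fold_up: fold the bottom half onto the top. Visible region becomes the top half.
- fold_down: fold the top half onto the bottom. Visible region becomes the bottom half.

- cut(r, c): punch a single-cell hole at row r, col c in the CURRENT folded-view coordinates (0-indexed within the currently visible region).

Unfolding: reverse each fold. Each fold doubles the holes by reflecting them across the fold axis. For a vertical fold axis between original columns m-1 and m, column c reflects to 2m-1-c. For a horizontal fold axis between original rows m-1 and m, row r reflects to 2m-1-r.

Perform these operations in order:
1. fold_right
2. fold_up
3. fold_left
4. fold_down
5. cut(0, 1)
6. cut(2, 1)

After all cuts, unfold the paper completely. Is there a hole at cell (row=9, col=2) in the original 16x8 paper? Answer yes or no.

Answer: yes

Derivation:
Op 1 fold_right: fold axis v@4; visible region now rows[0,16) x cols[4,8) = 16x4
Op 2 fold_up: fold axis h@8; visible region now rows[0,8) x cols[4,8) = 8x4
Op 3 fold_left: fold axis v@6; visible region now rows[0,8) x cols[4,6) = 8x2
Op 4 fold_down: fold axis h@4; visible region now rows[4,8) x cols[4,6) = 4x2
Op 5 cut(0, 1): punch at orig (4,5); cuts so far [(4, 5)]; region rows[4,8) x cols[4,6) = 4x2
Op 6 cut(2, 1): punch at orig (6,5); cuts so far [(4, 5), (6, 5)]; region rows[4,8) x cols[4,6) = 4x2
Unfold 1 (reflect across h@4): 4 holes -> [(1, 5), (3, 5), (4, 5), (6, 5)]
Unfold 2 (reflect across v@6): 8 holes -> [(1, 5), (1, 6), (3, 5), (3, 6), (4, 5), (4, 6), (6, 5), (6, 6)]
Unfold 3 (reflect across h@8): 16 holes -> [(1, 5), (1, 6), (3, 5), (3, 6), (4, 5), (4, 6), (6, 5), (6, 6), (9, 5), (9, 6), (11, 5), (11, 6), (12, 5), (12, 6), (14, 5), (14, 6)]
Unfold 4 (reflect across v@4): 32 holes -> [(1, 1), (1, 2), (1, 5), (1, 6), (3, 1), (3, 2), (3, 5), (3, 6), (4, 1), (4, 2), (4, 5), (4, 6), (6, 1), (6, 2), (6, 5), (6, 6), (9, 1), (9, 2), (9, 5), (9, 6), (11, 1), (11, 2), (11, 5), (11, 6), (12, 1), (12, 2), (12, 5), (12, 6), (14, 1), (14, 2), (14, 5), (14, 6)]
Holes: [(1, 1), (1, 2), (1, 5), (1, 6), (3, 1), (3, 2), (3, 5), (3, 6), (4, 1), (4, 2), (4, 5), (4, 6), (6, 1), (6, 2), (6, 5), (6, 6), (9, 1), (9, 2), (9, 5), (9, 6), (11, 1), (11, 2), (11, 5), (11, 6), (12, 1), (12, 2), (12, 5), (12, 6), (14, 1), (14, 2), (14, 5), (14, 6)]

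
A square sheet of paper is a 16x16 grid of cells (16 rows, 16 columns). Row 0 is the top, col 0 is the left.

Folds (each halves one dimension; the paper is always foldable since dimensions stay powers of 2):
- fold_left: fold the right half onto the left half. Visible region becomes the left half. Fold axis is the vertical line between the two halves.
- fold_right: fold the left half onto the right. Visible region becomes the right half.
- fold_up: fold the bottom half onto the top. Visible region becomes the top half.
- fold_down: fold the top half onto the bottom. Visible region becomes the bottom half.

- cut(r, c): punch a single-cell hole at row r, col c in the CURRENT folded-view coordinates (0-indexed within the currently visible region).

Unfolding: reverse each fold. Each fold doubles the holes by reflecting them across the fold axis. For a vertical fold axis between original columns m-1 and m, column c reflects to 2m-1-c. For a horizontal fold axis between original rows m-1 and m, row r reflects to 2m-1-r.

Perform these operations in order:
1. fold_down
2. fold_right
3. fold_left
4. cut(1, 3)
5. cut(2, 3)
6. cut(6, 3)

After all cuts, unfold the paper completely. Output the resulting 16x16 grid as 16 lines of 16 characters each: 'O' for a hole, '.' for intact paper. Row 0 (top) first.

Op 1 fold_down: fold axis h@8; visible region now rows[8,16) x cols[0,16) = 8x16
Op 2 fold_right: fold axis v@8; visible region now rows[8,16) x cols[8,16) = 8x8
Op 3 fold_left: fold axis v@12; visible region now rows[8,16) x cols[8,12) = 8x4
Op 4 cut(1, 3): punch at orig (9,11); cuts so far [(9, 11)]; region rows[8,16) x cols[8,12) = 8x4
Op 5 cut(2, 3): punch at orig (10,11); cuts so far [(9, 11), (10, 11)]; region rows[8,16) x cols[8,12) = 8x4
Op 6 cut(6, 3): punch at orig (14,11); cuts so far [(9, 11), (10, 11), (14, 11)]; region rows[8,16) x cols[8,12) = 8x4
Unfold 1 (reflect across v@12): 6 holes -> [(9, 11), (9, 12), (10, 11), (10, 12), (14, 11), (14, 12)]
Unfold 2 (reflect across v@8): 12 holes -> [(9, 3), (9, 4), (9, 11), (9, 12), (10, 3), (10, 4), (10, 11), (10, 12), (14, 3), (14, 4), (14, 11), (14, 12)]
Unfold 3 (reflect across h@8): 24 holes -> [(1, 3), (1, 4), (1, 11), (1, 12), (5, 3), (5, 4), (5, 11), (5, 12), (6, 3), (6, 4), (6, 11), (6, 12), (9, 3), (9, 4), (9, 11), (9, 12), (10, 3), (10, 4), (10, 11), (10, 12), (14, 3), (14, 4), (14, 11), (14, 12)]

Answer: ................
...OO......OO...
................
................
................
...OO......OO...
...OO......OO...
................
................
...OO......OO...
...OO......OO...
................
................
................
...OO......OO...
................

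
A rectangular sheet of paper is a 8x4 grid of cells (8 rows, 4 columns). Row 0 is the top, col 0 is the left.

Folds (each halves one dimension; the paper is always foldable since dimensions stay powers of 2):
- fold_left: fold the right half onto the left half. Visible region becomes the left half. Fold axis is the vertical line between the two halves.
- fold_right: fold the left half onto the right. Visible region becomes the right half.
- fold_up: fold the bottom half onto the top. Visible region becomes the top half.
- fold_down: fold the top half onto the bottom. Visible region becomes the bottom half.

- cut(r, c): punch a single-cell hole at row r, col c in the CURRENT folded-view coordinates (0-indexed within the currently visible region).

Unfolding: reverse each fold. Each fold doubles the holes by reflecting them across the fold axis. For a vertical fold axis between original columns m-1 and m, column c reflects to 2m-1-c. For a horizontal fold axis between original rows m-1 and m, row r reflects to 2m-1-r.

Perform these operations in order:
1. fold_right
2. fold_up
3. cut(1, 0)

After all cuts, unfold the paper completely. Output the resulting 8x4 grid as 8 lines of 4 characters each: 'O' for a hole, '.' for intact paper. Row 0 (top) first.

Answer: ....
.OO.
....
....
....
....
.OO.
....

Derivation:
Op 1 fold_right: fold axis v@2; visible region now rows[0,8) x cols[2,4) = 8x2
Op 2 fold_up: fold axis h@4; visible region now rows[0,4) x cols[2,4) = 4x2
Op 3 cut(1, 0): punch at orig (1,2); cuts so far [(1, 2)]; region rows[0,4) x cols[2,4) = 4x2
Unfold 1 (reflect across h@4): 2 holes -> [(1, 2), (6, 2)]
Unfold 2 (reflect across v@2): 4 holes -> [(1, 1), (1, 2), (6, 1), (6, 2)]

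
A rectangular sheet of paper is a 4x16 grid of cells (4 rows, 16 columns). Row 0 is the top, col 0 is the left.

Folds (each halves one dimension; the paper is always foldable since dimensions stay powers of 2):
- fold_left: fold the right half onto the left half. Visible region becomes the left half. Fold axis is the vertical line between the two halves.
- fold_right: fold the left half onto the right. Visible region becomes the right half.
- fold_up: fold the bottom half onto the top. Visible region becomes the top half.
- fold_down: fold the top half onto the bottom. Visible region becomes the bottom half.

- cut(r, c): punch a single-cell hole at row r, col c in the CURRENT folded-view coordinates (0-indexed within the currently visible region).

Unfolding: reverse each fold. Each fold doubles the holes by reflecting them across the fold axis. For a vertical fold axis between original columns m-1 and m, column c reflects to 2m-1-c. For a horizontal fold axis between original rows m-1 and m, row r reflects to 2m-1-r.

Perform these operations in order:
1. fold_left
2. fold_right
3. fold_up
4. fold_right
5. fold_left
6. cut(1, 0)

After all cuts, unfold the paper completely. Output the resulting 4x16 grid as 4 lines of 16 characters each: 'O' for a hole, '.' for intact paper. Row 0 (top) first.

Op 1 fold_left: fold axis v@8; visible region now rows[0,4) x cols[0,8) = 4x8
Op 2 fold_right: fold axis v@4; visible region now rows[0,4) x cols[4,8) = 4x4
Op 3 fold_up: fold axis h@2; visible region now rows[0,2) x cols[4,8) = 2x4
Op 4 fold_right: fold axis v@6; visible region now rows[0,2) x cols[6,8) = 2x2
Op 5 fold_left: fold axis v@7; visible region now rows[0,2) x cols[6,7) = 2x1
Op 6 cut(1, 0): punch at orig (1,6); cuts so far [(1, 6)]; region rows[0,2) x cols[6,7) = 2x1
Unfold 1 (reflect across v@7): 2 holes -> [(1, 6), (1, 7)]
Unfold 2 (reflect across v@6): 4 holes -> [(1, 4), (1, 5), (1, 6), (1, 7)]
Unfold 3 (reflect across h@2): 8 holes -> [(1, 4), (1, 5), (1, 6), (1, 7), (2, 4), (2, 5), (2, 6), (2, 7)]
Unfold 4 (reflect across v@4): 16 holes -> [(1, 0), (1, 1), (1, 2), (1, 3), (1, 4), (1, 5), (1, 6), (1, 7), (2, 0), (2, 1), (2, 2), (2, 3), (2, 4), (2, 5), (2, 6), (2, 7)]
Unfold 5 (reflect across v@8): 32 holes -> [(1, 0), (1, 1), (1, 2), (1, 3), (1, 4), (1, 5), (1, 6), (1, 7), (1, 8), (1, 9), (1, 10), (1, 11), (1, 12), (1, 13), (1, 14), (1, 15), (2, 0), (2, 1), (2, 2), (2, 3), (2, 4), (2, 5), (2, 6), (2, 7), (2, 8), (2, 9), (2, 10), (2, 11), (2, 12), (2, 13), (2, 14), (2, 15)]

Answer: ................
OOOOOOOOOOOOOOOO
OOOOOOOOOOOOOOOO
................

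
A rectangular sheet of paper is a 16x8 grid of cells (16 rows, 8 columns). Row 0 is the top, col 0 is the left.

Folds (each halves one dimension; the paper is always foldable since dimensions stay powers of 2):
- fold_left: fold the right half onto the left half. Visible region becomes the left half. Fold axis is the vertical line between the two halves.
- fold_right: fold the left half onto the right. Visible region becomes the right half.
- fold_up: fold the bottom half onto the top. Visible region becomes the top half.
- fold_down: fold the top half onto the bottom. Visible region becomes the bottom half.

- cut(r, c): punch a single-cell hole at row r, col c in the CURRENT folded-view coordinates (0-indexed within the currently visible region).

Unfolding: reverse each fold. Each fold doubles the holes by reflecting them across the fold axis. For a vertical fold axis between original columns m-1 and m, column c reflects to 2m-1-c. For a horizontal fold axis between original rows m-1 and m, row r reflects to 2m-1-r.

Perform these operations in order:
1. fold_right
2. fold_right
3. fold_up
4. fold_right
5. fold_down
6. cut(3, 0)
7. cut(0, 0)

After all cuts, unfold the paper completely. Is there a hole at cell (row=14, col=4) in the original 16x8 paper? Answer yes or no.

Answer: no

Derivation:
Op 1 fold_right: fold axis v@4; visible region now rows[0,16) x cols[4,8) = 16x4
Op 2 fold_right: fold axis v@6; visible region now rows[0,16) x cols[6,8) = 16x2
Op 3 fold_up: fold axis h@8; visible region now rows[0,8) x cols[6,8) = 8x2
Op 4 fold_right: fold axis v@7; visible region now rows[0,8) x cols[7,8) = 8x1
Op 5 fold_down: fold axis h@4; visible region now rows[4,8) x cols[7,8) = 4x1
Op 6 cut(3, 0): punch at orig (7,7); cuts so far [(7, 7)]; region rows[4,8) x cols[7,8) = 4x1
Op 7 cut(0, 0): punch at orig (4,7); cuts so far [(4, 7), (7, 7)]; region rows[4,8) x cols[7,8) = 4x1
Unfold 1 (reflect across h@4): 4 holes -> [(0, 7), (3, 7), (4, 7), (7, 7)]
Unfold 2 (reflect across v@7): 8 holes -> [(0, 6), (0, 7), (3, 6), (3, 7), (4, 6), (4, 7), (7, 6), (7, 7)]
Unfold 3 (reflect across h@8): 16 holes -> [(0, 6), (0, 7), (3, 6), (3, 7), (4, 6), (4, 7), (7, 6), (7, 7), (8, 6), (8, 7), (11, 6), (11, 7), (12, 6), (12, 7), (15, 6), (15, 7)]
Unfold 4 (reflect across v@6): 32 holes -> [(0, 4), (0, 5), (0, 6), (0, 7), (3, 4), (3, 5), (3, 6), (3, 7), (4, 4), (4, 5), (4, 6), (4, 7), (7, 4), (7, 5), (7, 6), (7, 7), (8, 4), (8, 5), (8, 6), (8, 7), (11, 4), (11, 5), (11, 6), (11, 7), (12, 4), (12, 5), (12, 6), (12, 7), (15, 4), (15, 5), (15, 6), (15, 7)]
Unfold 5 (reflect across v@4): 64 holes -> [(0, 0), (0, 1), (0, 2), (0, 3), (0, 4), (0, 5), (0, 6), (0, 7), (3, 0), (3, 1), (3, 2), (3, 3), (3, 4), (3, 5), (3, 6), (3, 7), (4, 0), (4, 1), (4, 2), (4, 3), (4, 4), (4, 5), (4, 6), (4, 7), (7, 0), (7, 1), (7, 2), (7, 3), (7, 4), (7, 5), (7, 6), (7, 7), (8, 0), (8, 1), (8, 2), (8, 3), (8, 4), (8, 5), (8, 6), (8, 7), (11, 0), (11, 1), (11, 2), (11, 3), (11, 4), (11, 5), (11, 6), (11, 7), (12, 0), (12, 1), (12, 2), (12, 3), (12, 4), (12, 5), (12, 6), (12, 7), (15, 0), (15, 1), (15, 2), (15, 3), (15, 4), (15, 5), (15, 6), (15, 7)]
Holes: [(0, 0), (0, 1), (0, 2), (0, 3), (0, 4), (0, 5), (0, 6), (0, 7), (3, 0), (3, 1), (3, 2), (3, 3), (3, 4), (3, 5), (3, 6), (3, 7), (4, 0), (4, 1), (4, 2), (4, 3), (4, 4), (4, 5), (4, 6), (4, 7), (7, 0), (7, 1), (7, 2), (7, 3), (7, 4), (7, 5), (7, 6), (7, 7), (8, 0), (8, 1), (8, 2), (8, 3), (8, 4), (8, 5), (8, 6), (8, 7), (11, 0), (11, 1), (11, 2), (11, 3), (11, 4), (11, 5), (11, 6), (11, 7), (12, 0), (12, 1), (12, 2), (12, 3), (12, 4), (12, 5), (12, 6), (12, 7), (15, 0), (15, 1), (15, 2), (15, 3), (15, 4), (15, 5), (15, 6), (15, 7)]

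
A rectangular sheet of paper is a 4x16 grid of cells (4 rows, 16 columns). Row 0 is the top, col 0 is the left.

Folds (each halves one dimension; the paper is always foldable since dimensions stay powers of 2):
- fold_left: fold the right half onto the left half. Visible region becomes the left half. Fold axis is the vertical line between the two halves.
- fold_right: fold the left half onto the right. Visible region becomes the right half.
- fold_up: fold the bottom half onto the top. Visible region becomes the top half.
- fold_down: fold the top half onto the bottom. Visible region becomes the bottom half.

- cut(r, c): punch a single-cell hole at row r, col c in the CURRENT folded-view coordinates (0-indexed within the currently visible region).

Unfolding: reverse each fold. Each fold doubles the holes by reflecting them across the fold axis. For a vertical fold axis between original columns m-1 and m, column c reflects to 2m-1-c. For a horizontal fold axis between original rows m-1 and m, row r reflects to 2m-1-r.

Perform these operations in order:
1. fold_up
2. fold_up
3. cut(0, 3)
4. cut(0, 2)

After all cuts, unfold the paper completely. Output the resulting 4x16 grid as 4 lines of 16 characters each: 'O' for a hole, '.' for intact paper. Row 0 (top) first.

Answer: ..OO............
..OO............
..OO............
..OO............

Derivation:
Op 1 fold_up: fold axis h@2; visible region now rows[0,2) x cols[0,16) = 2x16
Op 2 fold_up: fold axis h@1; visible region now rows[0,1) x cols[0,16) = 1x16
Op 3 cut(0, 3): punch at orig (0,3); cuts so far [(0, 3)]; region rows[0,1) x cols[0,16) = 1x16
Op 4 cut(0, 2): punch at orig (0,2); cuts so far [(0, 2), (0, 3)]; region rows[0,1) x cols[0,16) = 1x16
Unfold 1 (reflect across h@1): 4 holes -> [(0, 2), (0, 3), (1, 2), (1, 3)]
Unfold 2 (reflect across h@2): 8 holes -> [(0, 2), (0, 3), (1, 2), (1, 3), (2, 2), (2, 3), (3, 2), (3, 3)]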